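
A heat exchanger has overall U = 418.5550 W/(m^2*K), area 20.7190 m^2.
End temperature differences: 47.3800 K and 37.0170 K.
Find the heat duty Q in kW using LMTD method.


LMTD = 41.9856 K
Q = 418.5550 * 20.7190 * 41.9856 = 364100.5338 W = 364.1005 kW

364.1005 kW


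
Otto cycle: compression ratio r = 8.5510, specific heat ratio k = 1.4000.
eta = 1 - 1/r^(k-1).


r^(k-1) = 2.3594
eta = 1 - 1/2.3594 = 0.5762 = 57.6168%

57.6168%


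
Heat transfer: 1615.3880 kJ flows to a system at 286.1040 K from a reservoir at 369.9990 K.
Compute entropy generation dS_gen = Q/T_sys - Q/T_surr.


dS_sys = 1615.3880/286.1040 = 5.6462 kJ/K
dS_surr = -1615.3880/369.9990 = -4.3659 kJ/K
dS_gen = 5.6462 - 4.3659 = 1.2802 kJ/K (irreversible)

dS_gen = 1.2802 kJ/K, irreversible


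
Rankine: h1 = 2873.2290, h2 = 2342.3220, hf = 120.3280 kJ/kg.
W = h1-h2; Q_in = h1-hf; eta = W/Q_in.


W = 530.9070 kJ/kg
Q_in = 2752.9010 kJ/kg
eta = 0.1929 = 19.2854%

eta = 19.2854%


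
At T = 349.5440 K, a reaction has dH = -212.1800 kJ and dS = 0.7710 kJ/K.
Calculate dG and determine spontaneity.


T*dS = 349.5440 * 0.7710 = 269.4984 kJ
dG = -212.1800 - 269.4984 = -481.6784 kJ (spontaneous)

dG = -481.6784 kJ, spontaneous


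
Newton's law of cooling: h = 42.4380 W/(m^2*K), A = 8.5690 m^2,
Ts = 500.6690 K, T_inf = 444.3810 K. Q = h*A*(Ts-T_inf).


dT = 56.2880 K
Q = 42.4380 * 8.5690 * 56.2880 = 20469.2000 W

20469.2000 W


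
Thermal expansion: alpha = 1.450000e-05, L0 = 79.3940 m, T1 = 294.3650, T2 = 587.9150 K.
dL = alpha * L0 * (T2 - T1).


dT = 293.5500 K
dL = 1.450000e-05 * 79.3940 * 293.5500 = 0.337939 m
L_final = 79.731939 m

dL = 0.337939 m


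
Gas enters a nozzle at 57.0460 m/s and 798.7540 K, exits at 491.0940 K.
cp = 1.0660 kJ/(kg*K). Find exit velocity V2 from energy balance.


dT = 307.6600 K
2*cp*1000*dT = 655931.1200
V1^2 = 3254.2461
V2 = sqrt(659185.3661) = 811.9023 m/s

811.9023 m/s


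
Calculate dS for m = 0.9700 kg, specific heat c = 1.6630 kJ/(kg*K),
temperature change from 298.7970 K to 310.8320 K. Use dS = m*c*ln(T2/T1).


T2/T1 = 1.0403
ln(T2/T1) = 0.0395
dS = 0.9700 * 1.6630 * 0.0395 = 0.0637 kJ/K

0.0637 kJ/K


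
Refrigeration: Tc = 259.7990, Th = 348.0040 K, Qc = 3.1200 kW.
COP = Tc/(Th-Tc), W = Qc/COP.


COP = 259.7990 / 88.2050 = 2.9454
W = 3.1200 / 2.9454 = 1.0593 kW

COP = 2.9454, W = 1.0593 kW


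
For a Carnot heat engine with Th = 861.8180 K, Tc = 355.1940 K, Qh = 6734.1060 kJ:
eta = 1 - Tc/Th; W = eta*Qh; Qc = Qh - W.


eta = 1 - 355.1940/861.8180 = 0.5879
W = 0.5879 * 6734.1060 = 3958.6777 kJ
Qc = 6734.1060 - 3958.6777 = 2775.4283 kJ

eta = 58.7855%, W = 3958.6777 kJ, Qc = 2775.4283 kJ


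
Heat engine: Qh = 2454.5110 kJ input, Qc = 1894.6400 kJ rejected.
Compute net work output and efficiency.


W = 2454.5110 - 1894.6400 = 559.8710 kJ
eta = 559.8710 / 2454.5110 = 0.2281 = 22.8099%

W = 559.8710 kJ, eta = 22.8099%


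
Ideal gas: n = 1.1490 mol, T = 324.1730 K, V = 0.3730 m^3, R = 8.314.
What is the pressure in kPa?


P = nRT/V = 1.1490 * 8.314 * 324.1730 / 0.3730
= 3096.7553 / 0.3730 = 8302.2930 Pa = 8.3023 kPa

8.3023 kPa


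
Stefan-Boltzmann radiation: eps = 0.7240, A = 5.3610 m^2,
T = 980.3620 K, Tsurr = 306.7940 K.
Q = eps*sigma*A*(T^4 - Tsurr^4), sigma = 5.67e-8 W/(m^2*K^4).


T^4 = 9.2373e+11
Tsurr^4 = 8.8591e+09
Q = 0.7240 * 5.67e-8 * 5.3610 * 9.1487e+11 = 201339.0908 W

201339.0908 W


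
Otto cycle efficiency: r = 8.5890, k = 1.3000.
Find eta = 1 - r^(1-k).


r^(k-1) = 1.9063
eta = 1 - 1/1.9063 = 0.4754 = 47.5413%

47.5413%


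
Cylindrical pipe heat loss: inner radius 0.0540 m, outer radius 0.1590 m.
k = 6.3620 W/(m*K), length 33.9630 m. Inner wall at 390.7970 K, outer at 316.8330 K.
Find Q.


dT = 73.9640 K
ln(ro/ri) = 1.0799
Q = 2*pi*6.3620*33.9630*73.9640 / 1.0799 = 92984.0206 W

92984.0206 W


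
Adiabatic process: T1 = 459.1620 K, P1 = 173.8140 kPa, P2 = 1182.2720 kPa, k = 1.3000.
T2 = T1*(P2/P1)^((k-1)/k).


(k-1)/k = 0.2308
(P2/P1)^exp = 1.5565
T2 = 459.1620 * 1.5565 = 714.6805 K

714.6805 K


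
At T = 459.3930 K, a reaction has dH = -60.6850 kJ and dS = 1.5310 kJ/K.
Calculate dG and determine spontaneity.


T*dS = 459.3930 * 1.5310 = 703.3307 kJ
dG = -60.6850 - 703.3307 = -764.0157 kJ (spontaneous)

dG = -764.0157 kJ, spontaneous


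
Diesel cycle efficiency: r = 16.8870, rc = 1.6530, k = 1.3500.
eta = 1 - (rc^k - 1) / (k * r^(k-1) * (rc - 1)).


r^(k-1) = 2.6893
rc^k = 1.9709
eta = 0.5905 = 59.0464%

59.0464%


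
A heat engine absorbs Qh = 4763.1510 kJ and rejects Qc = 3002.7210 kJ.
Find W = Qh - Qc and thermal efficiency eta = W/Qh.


W = 4763.1510 - 3002.7210 = 1760.4300 kJ
eta = 1760.4300 / 4763.1510 = 0.3696 = 36.9594%

W = 1760.4300 kJ, eta = 36.9594%


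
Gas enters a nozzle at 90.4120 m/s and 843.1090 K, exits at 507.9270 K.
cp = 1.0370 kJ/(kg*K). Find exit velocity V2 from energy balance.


dT = 335.1820 K
2*cp*1000*dT = 695167.4680
V1^2 = 8174.3297
V2 = sqrt(703341.7977) = 838.6548 m/s

838.6548 m/s


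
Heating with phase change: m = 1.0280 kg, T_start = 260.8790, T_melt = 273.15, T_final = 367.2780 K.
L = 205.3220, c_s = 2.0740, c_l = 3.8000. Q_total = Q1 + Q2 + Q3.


Q1 (sensible, solid) = 1.0280 * 2.0740 * 12.2710 = 26.1627 kJ
Q2 (latent) = 1.0280 * 205.3220 = 211.0710 kJ
Q3 (sensible, liquid) = 1.0280 * 3.8000 * 94.1280 = 367.7016 kJ
Q_total = 604.9353 kJ

604.9353 kJ


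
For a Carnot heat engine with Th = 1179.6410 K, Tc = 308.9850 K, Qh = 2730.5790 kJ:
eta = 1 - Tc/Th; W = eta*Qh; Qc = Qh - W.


eta = 1 - 308.9850/1179.6410 = 0.7381
W = 0.7381 * 2730.5790 = 2015.3547 kJ
Qc = 2730.5790 - 2015.3547 = 715.2243 kJ

eta = 73.8069%, W = 2015.3547 kJ, Qc = 715.2243 kJ


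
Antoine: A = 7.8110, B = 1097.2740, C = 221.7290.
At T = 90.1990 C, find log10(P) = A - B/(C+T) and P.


C+T = 311.9280
B/(C+T) = 3.5177
log10(P) = 7.8110 - 3.5177 = 4.2933
P = 10^4.2933 = 19646.4629 mmHg

19646.4629 mmHg


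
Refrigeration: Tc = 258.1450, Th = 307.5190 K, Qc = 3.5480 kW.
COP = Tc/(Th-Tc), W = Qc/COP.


COP = 258.1450 / 49.3740 = 5.2284
W = 3.5480 / 5.2284 = 0.6786 kW

COP = 5.2284, W = 0.6786 kW


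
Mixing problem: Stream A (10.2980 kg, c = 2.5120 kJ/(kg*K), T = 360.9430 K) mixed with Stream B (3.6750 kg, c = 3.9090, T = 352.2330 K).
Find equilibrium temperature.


num = 14397.1110
den = 40.2342
Tf = 357.8331 K

357.8331 K


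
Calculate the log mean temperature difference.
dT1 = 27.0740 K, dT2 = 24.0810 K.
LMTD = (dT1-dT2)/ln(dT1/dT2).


dT1/dT2 = 1.1243
ln(dT1/dT2) = 0.1172
LMTD = 2.9930 / 0.1172 = 25.5483 K

25.5483 K


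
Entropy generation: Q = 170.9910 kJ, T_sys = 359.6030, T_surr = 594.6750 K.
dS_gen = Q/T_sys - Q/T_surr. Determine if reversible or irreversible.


dS_sys = 170.9910/359.6030 = 0.4755 kJ/K
dS_surr = -170.9910/594.6750 = -0.2875 kJ/K
dS_gen = 0.4755 - 0.2875 = 0.1880 kJ/K (irreversible)

dS_gen = 0.1880 kJ/K, irreversible


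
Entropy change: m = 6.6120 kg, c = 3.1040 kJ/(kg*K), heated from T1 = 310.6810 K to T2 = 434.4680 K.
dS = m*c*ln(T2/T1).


T2/T1 = 1.3984
ln(T2/T1) = 0.3354
dS = 6.6120 * 3.1040 * 0.3354 = 6.8827 kJ/K

6.8827 kJ/K


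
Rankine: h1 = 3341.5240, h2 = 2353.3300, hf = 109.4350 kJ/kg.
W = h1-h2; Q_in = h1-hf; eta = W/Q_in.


W = 988.1940 kJ/kg
Q_in = 3232.0890 kJ/kg
eta = 0.3057 = 30.5745%

eta = 30.5745%


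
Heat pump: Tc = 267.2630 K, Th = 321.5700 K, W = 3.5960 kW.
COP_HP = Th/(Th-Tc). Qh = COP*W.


COP = 321.5700 / 54.3070 = 5.9213
Qh = 5.9213 * 3.5960 = 21.2931 kW

COP = 5.9213, Qh = 21.2931 kW


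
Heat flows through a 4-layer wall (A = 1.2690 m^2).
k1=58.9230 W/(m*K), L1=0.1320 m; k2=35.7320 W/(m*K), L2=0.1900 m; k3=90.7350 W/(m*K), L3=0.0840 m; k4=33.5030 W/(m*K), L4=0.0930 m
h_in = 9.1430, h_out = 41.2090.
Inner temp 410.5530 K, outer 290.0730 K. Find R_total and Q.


R_conv_in = 1/(9.1430*1.2690) = 0.0862
R_1 = 0.1320/(58.9230*1.2690) = 0.0018
R_2 = 0.1900/(35.7320*1.2690) = 0.0042
R_3 = 0.0840/(90.7350*1.2690) = 0.0007
R_4 = 0.0930/(33.5030*1.2690) = 0.0022
R_conv_out = 1/(41.2090*1.2690) = 0.0191
R_total = 0.1142 K/W
Q = 120.4800 / 0.1142 = 1055.1423 W

R_total = 0.1142 K/W, Q = 1055.1423 W


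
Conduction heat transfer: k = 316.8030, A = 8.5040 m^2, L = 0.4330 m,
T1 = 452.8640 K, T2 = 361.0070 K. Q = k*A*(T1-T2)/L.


dT = 91.8570 K
Q = 316.8030 * 8.5040 * 91.8570 / 0.4330 = 571527.1923 W

571527.1923 W


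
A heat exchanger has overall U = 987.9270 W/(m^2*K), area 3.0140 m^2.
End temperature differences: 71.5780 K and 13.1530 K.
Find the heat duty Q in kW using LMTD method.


LMTD = 34.4866 K
Q = 987.9270 * 3.0140 * 34.4866 = 102687.6150 W = 102.6876 kW

102.6876 kW


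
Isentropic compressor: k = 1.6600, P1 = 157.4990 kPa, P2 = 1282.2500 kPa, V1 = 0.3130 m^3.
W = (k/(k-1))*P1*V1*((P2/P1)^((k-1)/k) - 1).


(k-1)/k = 0.3976
(P2/P1)^exp = 2.3019
W = 2.5152 * 157.4990 * 0.3130 * (2.3019 - 1) = 161.4205 kJ

161.4205 kJ


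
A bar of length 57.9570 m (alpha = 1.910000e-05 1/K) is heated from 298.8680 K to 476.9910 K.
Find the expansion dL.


dT = 178.1230 K
dL = 1.910000e-05 * 57.9570 * 178.1230 = 0.197178 m
L_final = 58.154178 m

dL = 0.197178 m


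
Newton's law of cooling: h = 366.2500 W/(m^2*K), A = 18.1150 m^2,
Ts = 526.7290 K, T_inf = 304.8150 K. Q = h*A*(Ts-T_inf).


dT = 221.9140 K
Q = 366.2500 * 18.1150 * 221.9140 = 1472314.7853 W

1472314.7853 W


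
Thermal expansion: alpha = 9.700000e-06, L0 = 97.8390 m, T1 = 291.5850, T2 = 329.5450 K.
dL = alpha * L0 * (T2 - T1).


dT = 37.9600 K
dL = 9.700000e-06 * 97.8390 * 37.9600 = 0.036025 m
L_final = 97.875025 m

dL = 0.036025 m


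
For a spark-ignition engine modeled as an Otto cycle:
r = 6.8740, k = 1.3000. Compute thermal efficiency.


r^(k-1) = 1.7830
eta = 1 - 1/1.7830 = 0.4392 = 43.9162%

43.9162%


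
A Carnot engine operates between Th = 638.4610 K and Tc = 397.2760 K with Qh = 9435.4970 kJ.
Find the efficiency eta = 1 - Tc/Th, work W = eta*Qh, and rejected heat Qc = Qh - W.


eta = 1 - 397.2760/638.4610 = 0.3778
W = 0.3778 * 9435.4970 = 3564.3529 kJ
Qc = 9435.4970 - 3564.3529 = 5871.1441 kJ

eta = 37.7760%, W = 3564.3529 kJ, Qc = 5871.1441 kJ


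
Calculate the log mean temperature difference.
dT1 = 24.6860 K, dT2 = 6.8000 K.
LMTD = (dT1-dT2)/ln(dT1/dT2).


dT1/dT2 = 3.6303
ln(dT1/dT2) = 1.2893
LMTD = 17.8860 / 1.2893 = 13.8725 K

13.8725 K


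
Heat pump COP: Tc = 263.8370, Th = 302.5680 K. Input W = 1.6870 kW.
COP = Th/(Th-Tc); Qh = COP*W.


COP = 302.5680 / 38.7310 = 7.8120
Qh = 7.8120 * 1.6870 = 13.1789 kW

COP = 7.8120, Qh = 13.1789 kW


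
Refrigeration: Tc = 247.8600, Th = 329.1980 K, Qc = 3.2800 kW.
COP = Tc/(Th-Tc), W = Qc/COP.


COP = 247.8600 / 81.3380 = 3.0473
W = 3.2800 / 3.0473 = 1.0764 kW

COP = 3.0473, W = 1.0764 kW


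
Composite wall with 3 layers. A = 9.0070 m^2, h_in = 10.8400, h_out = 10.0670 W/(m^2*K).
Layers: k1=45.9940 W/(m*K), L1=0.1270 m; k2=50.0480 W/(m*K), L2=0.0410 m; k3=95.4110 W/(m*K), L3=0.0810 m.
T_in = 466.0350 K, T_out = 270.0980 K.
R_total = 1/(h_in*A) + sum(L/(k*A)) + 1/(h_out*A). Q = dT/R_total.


R_conv_in = 1/(10.8400*9.0070) = 0.0102
R_1 = 0.1270/(45.9940*9.0070) = 0.0003
R_2 = 0.0410/(50.0480*9.0070) = 9.0953e-05
R_3 = 0.0810/(95.4110*9.0070) = 9.4255e-05
R_conv_out = 1/(10.0670*9.0070) = 0.0110
R_total = 0.0218 K/W
Q = 195.9370 / 0.0218 = 9003.4258 W

R_total = 0.0218 K/W, Q = 9003.4258 W


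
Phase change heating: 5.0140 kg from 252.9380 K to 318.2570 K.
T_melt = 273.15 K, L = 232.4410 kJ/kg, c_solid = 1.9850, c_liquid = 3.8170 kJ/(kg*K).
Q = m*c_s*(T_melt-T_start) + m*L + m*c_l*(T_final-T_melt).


Q1 (sensible, solid) = 5.0140 * 1.9850 * 20.2120 = 201.1658 kJ
Q2 (latent) = 5.0140 * 232.4410 = 1165.4592 kJ
Q3 (sensible, liquid) = 5.0140 * 3.8170 * 45.1070 = 863.2775 kJ
Q_total = 2229.9025 kJ

2229.9025 kJ


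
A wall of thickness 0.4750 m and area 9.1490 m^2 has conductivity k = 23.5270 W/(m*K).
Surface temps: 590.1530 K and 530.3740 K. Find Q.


dT = 59.7790 K
Q = 23.5270 * 9.1490 * 59.7790 / 0.4750 = 27089.1399 W

27089.1399 W


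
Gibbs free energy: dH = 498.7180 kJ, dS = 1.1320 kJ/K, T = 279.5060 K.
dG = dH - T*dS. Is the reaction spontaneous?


T*dS = 279.5060 * 1.1320 = 316.4008 kJ
dG = 498.7180 - 316.4008 = 182.3172 kJ (non-spontaneous)

dG = 182.3172 kJ, non-spontaneous


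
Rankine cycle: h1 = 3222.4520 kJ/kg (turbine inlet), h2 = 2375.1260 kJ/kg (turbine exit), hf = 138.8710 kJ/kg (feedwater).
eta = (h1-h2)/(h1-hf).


W = 847.3260 kJ/kg
Q_in = 3083.5810 kJ/kg
eta = 0.2748 = 27.4786%

eta = 27.4786%


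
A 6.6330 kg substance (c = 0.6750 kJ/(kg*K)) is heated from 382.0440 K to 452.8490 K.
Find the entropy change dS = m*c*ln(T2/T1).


T2/T1 = 1.1853
ln(T2/T1) = 0.1700
dS = 6.6330 * 0.6750 * 0.1700 = 0.7612 kJ/K

0.7612 kJ/K


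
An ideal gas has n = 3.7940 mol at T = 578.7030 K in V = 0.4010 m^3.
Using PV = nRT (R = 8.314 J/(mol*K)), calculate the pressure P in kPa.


P = nRT/V = 3.7940 * 8.314 * 578.7030 / 0.4010
= 18254.2116 / 0.4010 = 45521.7247 Pa = 45.5217 kPa

45.5217 kPa


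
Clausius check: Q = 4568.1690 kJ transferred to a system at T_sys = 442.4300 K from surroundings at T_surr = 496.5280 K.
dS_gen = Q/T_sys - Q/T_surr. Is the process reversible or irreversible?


dS_sys = 4568.1690/442.4300 = 10.3252 kJ/K
dS_surr = -4568.1690/496.5280 = -9.2002 kJ/K
dS_gen = 10.3252 - 9.2002 = 1.1250 kJ/K (irreversible)

dS_gen = 1.1250 kJ/K, irreversible


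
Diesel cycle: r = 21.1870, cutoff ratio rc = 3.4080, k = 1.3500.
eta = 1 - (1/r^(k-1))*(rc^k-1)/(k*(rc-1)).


r^(k-1) = 2.9116
rc^k = 5.2345
eta = 0.5526 = 55.2610%

55.2610%


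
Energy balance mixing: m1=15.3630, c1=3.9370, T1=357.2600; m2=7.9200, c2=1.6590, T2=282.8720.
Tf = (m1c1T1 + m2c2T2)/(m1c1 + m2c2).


num = 25325.2951
den = 73.6234
Tf = 343.9843 K

343.9843 K


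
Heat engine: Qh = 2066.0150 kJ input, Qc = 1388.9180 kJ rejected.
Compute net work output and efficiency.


W = 2066.0150 - 1388.9180 = 677.0970 kJ
eta = 677.0970 / 2066.0150 = 0.3277 = 32.7731%

W = 677.0970 kJ, eta = 32.7731%


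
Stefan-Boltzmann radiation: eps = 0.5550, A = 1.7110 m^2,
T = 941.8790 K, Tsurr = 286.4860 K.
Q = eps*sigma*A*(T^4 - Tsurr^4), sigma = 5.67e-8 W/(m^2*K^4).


T^4 = 7.8701e+11
Tsurr^4 = 6.7362e+09
Q = 0.5550 * 5.67e-8 * 1.7110 * 7.8027e+11 = 42011.9940 W

42011.9940 W


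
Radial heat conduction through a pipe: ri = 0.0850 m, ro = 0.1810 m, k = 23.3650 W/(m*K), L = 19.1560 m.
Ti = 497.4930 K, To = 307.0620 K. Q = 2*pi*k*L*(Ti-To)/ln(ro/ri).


dT = 190.4310 K
ln(ro/ri) = 0.7558
Q = 2*pi*23.3650*19.1560*190.4310 / 0.7558 = 708524.6112 W

708524.6112 W


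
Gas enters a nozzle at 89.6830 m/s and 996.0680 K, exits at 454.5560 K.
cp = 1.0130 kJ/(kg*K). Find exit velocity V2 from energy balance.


dT = 541.5120 K
2*cp*1000*dT = 1097103.3120
V1^2 = 8043.0405
V2 = sqrt(1105146.3525) = 1051.2594 m/s

1051.2594 m/s


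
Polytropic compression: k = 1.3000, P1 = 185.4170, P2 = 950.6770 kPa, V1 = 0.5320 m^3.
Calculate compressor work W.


(k-1)/k = 0.2308
(P2/P1)^exp = 1.4582
W = 4.3333 * 185.4170 * 0.5320 * (1.4582 - 1) = 195.8598 kJ

195.8598 kJ


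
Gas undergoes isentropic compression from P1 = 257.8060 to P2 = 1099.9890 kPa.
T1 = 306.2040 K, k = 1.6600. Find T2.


(k-1)/k = 0.3976
(P2/P1)^exp = 1.7804
T2 = 306.2040 * 1.7804 = 545.1684 K

545.1684 K


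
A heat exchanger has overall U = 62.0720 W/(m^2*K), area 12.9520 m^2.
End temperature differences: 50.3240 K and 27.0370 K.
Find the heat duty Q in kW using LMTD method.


LMTD = 37.4825 K
Q = 62.0720 * 12.9520 * 37.4825 = 30134.3396 W = 30.1343 kW

30.1343 kW


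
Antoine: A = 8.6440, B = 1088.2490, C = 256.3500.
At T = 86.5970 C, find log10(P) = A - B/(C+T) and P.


C+T = 342.9470
B/(C+T) = 3.1732
log10(P) = 8.6440 - 3.1732 = 5.4708
P = 10^5.4708 = 295646.0404 mmHg

295646.0404 mmHg


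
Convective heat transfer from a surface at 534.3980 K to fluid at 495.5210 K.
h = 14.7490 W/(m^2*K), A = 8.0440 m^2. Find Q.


dT = 38.8770 K
Q = 14.7490 * 8.0440 * 38.8770 = 4612.4044 W

4612.4044 W


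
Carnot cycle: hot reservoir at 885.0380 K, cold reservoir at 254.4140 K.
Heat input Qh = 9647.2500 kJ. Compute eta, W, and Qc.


eta = 1 - 254.4140/885.0380 = 0.7125
W = 0.7125 * 9647.2500 = 6874.0409 kJ
Qc = 9647.2500 - 6874.0409 = 2773.2091 kJ

eta = 71.2539%, W = 6874.0409 kJ, Qc = 2773.2091 kJ


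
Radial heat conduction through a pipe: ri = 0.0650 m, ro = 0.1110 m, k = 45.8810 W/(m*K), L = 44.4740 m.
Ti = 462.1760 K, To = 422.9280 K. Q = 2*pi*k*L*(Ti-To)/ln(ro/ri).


dT = 39.2480 K
ln(ro/ri) = 0.5351
Q = 2*pi*45.8810*44.4740*39.2480 / 0.5351 = 940300.5122 W

940300.5122 W


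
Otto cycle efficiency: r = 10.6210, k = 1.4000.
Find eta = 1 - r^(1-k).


r^(k-1) = 2.5732
eta = 1 - 1/2.5732 = 0.6114 = 61.1372%

61.1372%


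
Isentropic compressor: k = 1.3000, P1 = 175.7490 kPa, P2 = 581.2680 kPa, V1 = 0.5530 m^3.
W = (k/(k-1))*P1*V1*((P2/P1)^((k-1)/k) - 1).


(k-1)/k = 0.2308
(P2/P1)^exp = 1.3179
W = 4.3333 * 175.7490 * 0.5530 * (1.3179 - 1) = 133.8825 kJ

133.8825 kJ


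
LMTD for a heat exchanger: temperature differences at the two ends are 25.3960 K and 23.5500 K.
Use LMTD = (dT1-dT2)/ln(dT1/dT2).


dT1/dT2 = 1.0784
ln(dT1/dT2) = 0.0755
LMTD = 1.8460 / 0.0755 = 24.4614 K

24.4614 K


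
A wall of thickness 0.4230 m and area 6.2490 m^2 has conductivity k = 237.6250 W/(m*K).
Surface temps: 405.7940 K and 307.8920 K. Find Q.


dT = 97.9020 K
Q = 237.6250 * 6.2490 * 97.9020 / 0.4230 = 343679.6767 W

343679.6767 W


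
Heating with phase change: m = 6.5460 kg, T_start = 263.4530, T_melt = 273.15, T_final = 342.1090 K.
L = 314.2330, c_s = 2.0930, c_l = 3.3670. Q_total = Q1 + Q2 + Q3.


Q1 (sensible, solid) = 6.5460 * 2.0930 * 9.6970 = 132.8564 kJ
Q2 (latent) = 6.5460 * 314.2330 = 2056.9692 kJ
Q3 (sensible, liquid) = 6.5460 * 3.3670 * 68.9590 = 1519.8827 kJ
Q_total = 3709.7084 kJ

3709.7084 kJ


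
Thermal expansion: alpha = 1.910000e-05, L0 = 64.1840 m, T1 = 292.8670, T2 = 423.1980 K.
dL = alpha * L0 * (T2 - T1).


dT = 130.3310 K
dL = 1.910000e-05 * 64.1840 * 130.3310 = 0.159775 m
L_final = 64.343775 m

dL = 0.159775 m


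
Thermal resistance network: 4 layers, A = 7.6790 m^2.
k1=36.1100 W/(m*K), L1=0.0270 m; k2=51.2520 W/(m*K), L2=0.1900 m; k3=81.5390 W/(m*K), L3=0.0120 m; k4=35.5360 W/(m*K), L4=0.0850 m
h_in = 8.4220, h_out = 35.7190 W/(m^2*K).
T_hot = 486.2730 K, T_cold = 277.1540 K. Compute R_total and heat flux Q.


R_conv_in = 1/(8.4220*7.6790) = 0.0155
R_1 = 0.0270/(36.1100*7.6790) = 9.7371e-05
R_2 = 0.1900/(51.2520*7.6790) = 0.0005
R_3 = 0.0120/(81.5390*7.6790) = 1.9165e-05
R_4 = 0.0850/(35.5360*7.6790) = 0.0003
R_conv_out = 1/(35.7190*7.6790) = 0.0036
R_total = 0.0200 K/W
Q = 209.1190 / 0.0200 = 10445.9554 W

R_total = 0.0200 K/W, Q = 10445.9554 W


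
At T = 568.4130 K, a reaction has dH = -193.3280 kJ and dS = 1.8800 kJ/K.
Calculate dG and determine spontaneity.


T*dS = 568.4130 * 1.8800 = 1068.6164 kJ
dG = -193.3280 - 1068.6164 = -1261.9444 kJ (spontaneous)

dG = -1261.9444 kJ, spontaneous


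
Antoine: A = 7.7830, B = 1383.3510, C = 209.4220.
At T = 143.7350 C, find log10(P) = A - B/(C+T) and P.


C+T = 353.1570
B/(C+T) = 3.9171
log10(P) = 7.7830 - 3.9171 = 3.8659
P = 10^3.8659 = 7343.4612 mmHg

7343.4612 mmHg


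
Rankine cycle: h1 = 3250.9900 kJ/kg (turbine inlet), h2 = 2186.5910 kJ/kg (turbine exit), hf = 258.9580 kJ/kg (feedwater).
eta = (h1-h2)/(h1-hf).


W = 1064.3990 kJ/kg
Q_in = 2992.0320 kJ/kg
eta = 0.3557 = 35.5745%

eta = 35.5745%


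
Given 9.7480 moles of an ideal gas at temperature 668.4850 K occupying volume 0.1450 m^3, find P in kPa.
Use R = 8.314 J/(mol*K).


P = nRT/V = 9.7480 * 8.314 * 668.4850 / 0.1450
= 54177.2813 / 0.1450 = 373636.4225 Pa = 373.6364 kPa

373.6364 kPa


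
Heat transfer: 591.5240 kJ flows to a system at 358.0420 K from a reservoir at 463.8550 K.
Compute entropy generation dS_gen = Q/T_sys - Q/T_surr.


dS_sys = 591.5240/358.0420 = 1.6521 kJ/K
dS_surr = -591.5240/463.8550 = -1.2752 kJ/K
dS_gen = 1.6521 - 1.2752 = 0.3769 kJ/K (irreversible)

dS_gen = 0.3769 kJ/K, irreversible


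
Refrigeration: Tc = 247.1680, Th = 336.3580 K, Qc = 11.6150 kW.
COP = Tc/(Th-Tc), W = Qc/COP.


COP = 247.1680 / 89.1900 = 2.7713
W = 11.6150 / 2.7713 = 4.1912 kW

COP = 2.7713, W = 4.1912 kW


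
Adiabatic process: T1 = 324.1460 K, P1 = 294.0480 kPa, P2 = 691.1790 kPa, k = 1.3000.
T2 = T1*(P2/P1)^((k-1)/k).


(k-1)/k = 0.2308
(P2/P1)^exp = 1.2180
T2 = 324.1460 * 1.2180 = 394.8170 K

394.8170 K


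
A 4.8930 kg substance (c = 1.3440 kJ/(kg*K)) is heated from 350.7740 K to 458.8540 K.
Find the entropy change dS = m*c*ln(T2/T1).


T2/T1 = 1.3081
ln(T2/T1) = 0.2686
dS = 4.8930 * 1.3440 * 0.2686 = 1.7663 kJ/K

1.7663 kJ/K


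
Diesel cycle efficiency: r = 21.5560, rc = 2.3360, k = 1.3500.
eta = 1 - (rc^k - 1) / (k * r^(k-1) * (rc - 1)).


r^(k-1) = 2.9292
rc^k = 3.1437
eta = 0.5942 = 59.4238%

59.4238%


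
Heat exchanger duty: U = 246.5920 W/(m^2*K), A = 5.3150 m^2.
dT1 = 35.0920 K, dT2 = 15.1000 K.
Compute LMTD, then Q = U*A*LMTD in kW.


LMTD = 23.7075 K
Q = 246.5920 * 5.3150 * 23.7075 = 31071.8776 W = 31.0719 kW

31.0719 kW


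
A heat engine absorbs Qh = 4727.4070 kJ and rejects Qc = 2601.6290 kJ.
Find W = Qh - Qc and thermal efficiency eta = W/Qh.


W = 4727.4070 - 2601.6290 = 2125.7780 kJ
eta = 2125.7780 / 4727.4070 = 0.4497 = 44.9671%

W = 2125.7780 kJ, eta = 44.9671%


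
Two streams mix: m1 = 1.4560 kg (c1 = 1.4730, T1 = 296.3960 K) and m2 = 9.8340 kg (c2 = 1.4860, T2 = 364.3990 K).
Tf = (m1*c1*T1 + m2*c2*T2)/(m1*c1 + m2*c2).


num = 5960.7576
den = 16.7580
Tf = 355.6960 K

355.6960 K


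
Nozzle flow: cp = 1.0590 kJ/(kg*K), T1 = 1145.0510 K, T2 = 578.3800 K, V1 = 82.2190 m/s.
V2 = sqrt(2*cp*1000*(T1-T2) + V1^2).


dT = 566.6710 K
2*cp*1000*dT = 1200209.1780
V1^2 = 6759.9640
V2 = sqrt(1206969.1420) = 1098.6215 m/s

1098.6215 m/s


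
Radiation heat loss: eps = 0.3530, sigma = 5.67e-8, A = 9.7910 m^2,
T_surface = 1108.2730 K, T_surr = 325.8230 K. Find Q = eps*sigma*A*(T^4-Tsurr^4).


T^4 = 1.5086e+12
Tsurr^4 = 1.1270e+10
Q = 0.3530 * 5.67e-8 * 9.7910 * 1.4974e+12 = 293437.3039 W

293437.3039 W


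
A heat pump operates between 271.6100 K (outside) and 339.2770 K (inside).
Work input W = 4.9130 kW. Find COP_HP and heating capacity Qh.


COP = 339.2770 / 67.6670 = 5.0139
Qh = 5.0139 * 4.9130 = 24.6334 kW

COP = 5.0139, Qh = 24.6334 kW


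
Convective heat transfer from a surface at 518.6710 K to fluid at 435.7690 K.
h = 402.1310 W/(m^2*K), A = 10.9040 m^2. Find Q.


dT = 82.9020 K
Q = 402.1310 * 10.9040 * 82.9020 = 363511.7092 W

363511.7092 W


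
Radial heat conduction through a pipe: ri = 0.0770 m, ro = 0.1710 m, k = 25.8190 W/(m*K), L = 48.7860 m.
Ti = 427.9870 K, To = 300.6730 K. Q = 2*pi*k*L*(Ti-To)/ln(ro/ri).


dT = 127.3140 K
ln(ro/ri) = 0.7979
Q = 2*pi*25.8190*48.7860*127.3140 / 0.7979 = 1262888.4264 W

1262888.4264 W


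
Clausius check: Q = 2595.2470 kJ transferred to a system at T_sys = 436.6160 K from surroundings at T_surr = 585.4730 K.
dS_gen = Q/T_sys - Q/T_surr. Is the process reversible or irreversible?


dS_sys = 2595.2470/436.6160 = 5.9440 kJ/K
dS_surr = -2595.2470/585.4730 = -4.4327 kJ/K
dS_gen = 5.9440 - 4.4327 = 1.5113 kJ/K (irreversible)

dS_gen = 1.5113 kJ/K, irreversible


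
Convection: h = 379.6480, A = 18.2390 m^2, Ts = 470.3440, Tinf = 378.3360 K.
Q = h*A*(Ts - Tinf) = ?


dT = 92.0080 K
Q = 379.6480 * 18.2390 * 92.0080 = 637100.1834 W

637100.1834 W


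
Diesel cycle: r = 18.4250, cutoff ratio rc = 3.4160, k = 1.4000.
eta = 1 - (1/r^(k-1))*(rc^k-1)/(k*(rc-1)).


r^(k-1) = 3.2075
rc^k = 5.5837
eta = 0.5775 = 57.7495%

57.7495%


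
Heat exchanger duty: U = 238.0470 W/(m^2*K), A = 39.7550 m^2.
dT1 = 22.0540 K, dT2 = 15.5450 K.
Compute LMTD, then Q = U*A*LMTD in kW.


LMTD = 18.6102 K
Q = 238.0470 * 39.7550 * 18.6102 = 176118.4583 W = 176.1185 kW

176.1185 kW


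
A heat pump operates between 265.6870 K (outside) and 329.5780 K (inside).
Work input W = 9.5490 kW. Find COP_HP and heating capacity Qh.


COP = 329.5780 / 63.8910 = 5.1584
Qh = 5.1584 * 9.5490 = 49.2580 kW

COP = 5.1584, Qh = 49.2580 kW


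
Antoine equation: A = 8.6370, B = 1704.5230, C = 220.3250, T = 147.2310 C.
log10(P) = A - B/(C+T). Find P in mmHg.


C+T = 367.5560
B/(C+T) = 4.6375
log10(P) = 8.6370 - 4.6375 = 3.9995
P = 10^3.9995 = 9989.6170 mmHg

9989.6170 mmHg


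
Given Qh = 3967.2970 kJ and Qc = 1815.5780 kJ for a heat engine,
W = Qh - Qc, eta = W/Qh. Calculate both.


W = 3967.2970 - 1815.5780 = 2151.7190 kJ
eta = 2151.7190 / 3967.2970 = 0.5424 = 54.2364%

W = 2151.7190 kJ, eta = 54.2364%


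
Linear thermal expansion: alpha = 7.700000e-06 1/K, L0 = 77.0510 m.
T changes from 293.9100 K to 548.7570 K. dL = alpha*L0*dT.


dT = 254.8470 K
dL = 7.700000e-06 * 77.0510 * 254.8470 = 0.151199 m
L_final = 77.202199 m

dL = 0.151199 m


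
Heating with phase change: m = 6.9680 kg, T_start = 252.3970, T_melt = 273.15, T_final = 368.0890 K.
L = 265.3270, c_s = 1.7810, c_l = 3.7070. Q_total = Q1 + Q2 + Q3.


Q1 (sensible, solid) = 6.9680 * 1.7810 * 20.7530 = 257.5449 kJ
Q2 (latent) = 6.9680 * 265.3270 = 1848.7985 kJ
Q3 (sensible, liquid) = 6.9680 * 3.7070 * 94.9390 = 2452.3101 kJ
Q_total = 4558.6535 kJ

4558.6535 kJ


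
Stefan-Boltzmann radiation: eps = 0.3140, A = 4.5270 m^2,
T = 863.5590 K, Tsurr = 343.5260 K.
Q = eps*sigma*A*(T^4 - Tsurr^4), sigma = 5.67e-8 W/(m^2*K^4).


T^4 = 5.5612e+11
Tsurr^4 = 1.3926e+10
Q = 0.3140 * 5.67e-8 * 4.5270 * 5.4219e+11 = 43699.5668 W

43699.5668 W


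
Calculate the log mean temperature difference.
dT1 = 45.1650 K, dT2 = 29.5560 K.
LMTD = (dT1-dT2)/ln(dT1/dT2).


dT1/dT2 = 1.5281
ln(dT1/dT2) = 0.4240
LMTD = 15.6090 / 0.4240 = 36.8106 K

36.8106 K


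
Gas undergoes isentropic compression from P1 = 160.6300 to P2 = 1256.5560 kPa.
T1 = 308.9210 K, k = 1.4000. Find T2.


(k-1)/k = 0.2857
(P2/P1)^exp = 1.7999
T2 = 308.9210 * 1.7999 = 556.0217 K

556.0217 K


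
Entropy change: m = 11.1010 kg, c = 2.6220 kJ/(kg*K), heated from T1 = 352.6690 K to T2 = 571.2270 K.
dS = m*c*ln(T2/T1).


T2/T1 = 1.6197
ln(T2/T1) = 0.4823
dS = 11.1010 * 2.6220 * 0.4823 = 14.0370 kJ/K

14.0370 kJ/K


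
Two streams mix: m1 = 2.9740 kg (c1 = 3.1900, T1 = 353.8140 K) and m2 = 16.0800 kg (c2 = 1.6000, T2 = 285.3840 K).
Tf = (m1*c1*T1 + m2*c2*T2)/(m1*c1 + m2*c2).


num = 10699.0142
den = 35.2151
Tf = 303.8193 K

303.8193 K


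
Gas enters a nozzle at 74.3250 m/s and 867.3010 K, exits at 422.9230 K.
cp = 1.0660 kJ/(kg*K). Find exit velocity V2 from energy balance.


dT = 444.3780 K
2*cp*1000*dT = 947413.8960
V1^2 = 5524.2056
V2 = sqrt(952938.1016) = 976.1855 m/s

976.1855 m/s


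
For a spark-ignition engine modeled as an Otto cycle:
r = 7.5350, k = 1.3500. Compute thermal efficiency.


r^(k-1) = 2.0276
eta = 1 - 1/2.0276 = 0.5068 = 50.6803%

50.6803%


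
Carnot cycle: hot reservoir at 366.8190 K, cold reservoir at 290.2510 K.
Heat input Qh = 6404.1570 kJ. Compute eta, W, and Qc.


eta = 1 - 290.2510/366.8190 = 0.2087
W = 0.2087 * 6404.1570 = 1336.7723 kJ
Qc = 6404.1570 - 1336.7723 = 5067.3847 kJ

eta = 20.8735%, W = 1336.7723 kJ, Qc = 5067.3847 kJ


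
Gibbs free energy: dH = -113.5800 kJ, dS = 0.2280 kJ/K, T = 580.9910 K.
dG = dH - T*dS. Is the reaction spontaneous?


T*dS = 580.9910 * 0.2280 = 132.4659 kJ
dG = -113.5800 - 132.4659 = -246.0459 kJ (spontaneous)

dG = -246.0459 kJ, spontaneous


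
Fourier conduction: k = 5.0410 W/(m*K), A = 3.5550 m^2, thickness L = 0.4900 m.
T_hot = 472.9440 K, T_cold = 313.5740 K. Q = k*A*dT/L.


dT = 159.3700 K
Q = 5.0410 * 3.5550 * 159.3700 / 0.4900 = 5828.6341 W

5828.6341 W


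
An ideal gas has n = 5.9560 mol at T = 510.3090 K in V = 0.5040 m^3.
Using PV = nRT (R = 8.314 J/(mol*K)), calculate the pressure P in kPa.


P = nRT/V = 5.9560 * 8.314 * 510.3090 / 0.5040
= 25269.5750 / 0.5040 = 50138.0456 Pa = 50.1380 kPa

50.1380 kPa


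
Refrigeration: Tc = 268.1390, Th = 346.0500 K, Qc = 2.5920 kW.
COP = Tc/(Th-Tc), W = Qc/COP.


COP = 268.1390 / 77.9110 = 3.4416
W = 2.5920 / 3.4416 = 0.7531 kW

COP = 3.4416, W = 0.7531 kW


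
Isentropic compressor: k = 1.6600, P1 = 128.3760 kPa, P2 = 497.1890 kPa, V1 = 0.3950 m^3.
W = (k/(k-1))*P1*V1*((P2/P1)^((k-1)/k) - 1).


(k-1)/k = 0.3976
(P2/P1)^exp = 1.7132
W = 2.5152 * 128.3760 * 0.3950 * (1.7132 - 1) = 90.9562 kJ

90.9562 kJ


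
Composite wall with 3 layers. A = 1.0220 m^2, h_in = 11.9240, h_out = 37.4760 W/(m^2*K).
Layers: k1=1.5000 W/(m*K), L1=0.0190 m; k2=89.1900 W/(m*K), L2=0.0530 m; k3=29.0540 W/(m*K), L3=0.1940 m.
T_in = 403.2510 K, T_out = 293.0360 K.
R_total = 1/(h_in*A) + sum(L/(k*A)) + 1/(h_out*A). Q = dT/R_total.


R_conv_in = 1/(11.9240*1.0220) = 0.0821
R_1 = 0.0190/(1.5000*1.0220) = 0.0124
R_2 = 0.0530/(89.1900*1.0220) = 0.0006
R_3 = 0.1940/(29.0540*1.0220) = 0.0065
R_conv_out = 1/(37.4760*1.0220) = 0.0261
R_total = 0.1277 K/W
Q = 110.2150 / 0.1277 = 863.2300 W

R_total = 0.1277 K/W, Q = 863.2300 W


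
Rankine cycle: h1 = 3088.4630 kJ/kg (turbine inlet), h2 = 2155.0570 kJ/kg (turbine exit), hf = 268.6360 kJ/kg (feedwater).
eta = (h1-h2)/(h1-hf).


W = 933.4060 kJ/kg
Q_in = 2819.8270 kJ/kg
eta = 0.3310 = 33.1015%

eta = 33.1015%


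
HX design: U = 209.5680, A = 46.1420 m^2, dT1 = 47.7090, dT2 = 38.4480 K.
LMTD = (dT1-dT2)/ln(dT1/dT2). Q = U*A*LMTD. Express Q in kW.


LMTD = 42.9121 K
Q = 209.5680 * 46.1420 * 42.9121 = 414954.9031 W = 414.9549 kW

414.9549 kW


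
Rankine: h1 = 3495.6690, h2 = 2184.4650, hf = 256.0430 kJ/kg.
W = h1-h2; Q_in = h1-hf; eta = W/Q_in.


W = 1311.2040 kJ/kg
Q_in = 3239.6260 kJ/kg
eta = 0.4047 = 40.4739%

eta = 40.4739%


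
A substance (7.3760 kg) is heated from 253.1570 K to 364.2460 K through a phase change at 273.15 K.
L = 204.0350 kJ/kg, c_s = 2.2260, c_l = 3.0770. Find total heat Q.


Q1 (sensible, solid) = 7.3760 * 2.2260 * 19.9930 = 328.2646 kJ
Q2 (latent) = 7.3760 * 204.0350 = 1504.9622 kJ
Q3 (sensible, liquid) = 7.3760 * 3.0770 * 91.0960 = 2067.5104 kJ
Q_total = 3900.7372 kJ

3900.7372 kJ


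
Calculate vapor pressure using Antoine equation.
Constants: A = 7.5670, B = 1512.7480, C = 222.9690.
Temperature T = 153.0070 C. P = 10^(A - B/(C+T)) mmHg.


C+T = 375.9760
B/(C+T) = 4.0235
log10(P) = 7.5670 - 4.0235 = 3.5435
P = 10^3.5435 = 3495.2418 mmHg

3495.2418 mmHg


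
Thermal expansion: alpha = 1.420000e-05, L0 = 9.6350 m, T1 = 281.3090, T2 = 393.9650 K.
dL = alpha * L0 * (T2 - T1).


dT = 112.6560 K
dL = 1.420000e-05 * 9.6350 * 112.6560 = 0.015413 m
L_final = 9.650413 m

dL = 0.015413 m


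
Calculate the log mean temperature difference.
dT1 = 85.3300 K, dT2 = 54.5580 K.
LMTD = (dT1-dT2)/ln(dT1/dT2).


dT1/dT2 = 1.5640
ln(dT1/dT2) = 0.4473
LMTD = 30.7720 / 0.4473 = 68.8009 K

68.8009 K


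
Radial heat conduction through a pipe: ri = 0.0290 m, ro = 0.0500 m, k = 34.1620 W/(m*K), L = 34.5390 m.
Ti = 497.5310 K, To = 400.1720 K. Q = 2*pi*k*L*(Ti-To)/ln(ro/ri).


dT = 97.3590 K
ln(ro/ri) = 0.5447
Q = 2*pi*34.1620*34.5390*97.3590 / 0.5447 = 1325043.0198 W

1325043.0198 W


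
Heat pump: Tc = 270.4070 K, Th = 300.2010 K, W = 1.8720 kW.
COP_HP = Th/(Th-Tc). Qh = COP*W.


COP = 300.2010 / 29.7940 = 10.0759
Qh = 10.0759 * 1.8720 = 18.8621 kW

COP = 10.0759, Qh = 18.8621 kW


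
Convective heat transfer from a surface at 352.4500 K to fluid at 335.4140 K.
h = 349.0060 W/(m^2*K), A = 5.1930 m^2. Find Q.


dT = 17.0360 K
Q = 349.0060 * 5.1930 * 17.0360 = 30875.8447 W

30875.8447 W


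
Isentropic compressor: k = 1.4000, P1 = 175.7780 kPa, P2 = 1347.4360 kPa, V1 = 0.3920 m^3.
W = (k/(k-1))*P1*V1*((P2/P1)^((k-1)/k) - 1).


(k-1)/k = 0.2857
(P2/P1)^exp = 1.7895
W = 3.5000 * 175.7780 * 0.3920 * (1.7895 - 1) = 190.3968 kJ

190.3968 kJ


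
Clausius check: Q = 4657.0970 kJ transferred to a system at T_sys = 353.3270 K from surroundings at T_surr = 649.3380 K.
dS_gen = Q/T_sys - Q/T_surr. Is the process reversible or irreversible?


dS_sys = 4657.0970/353.3270 = 13.1807 kJ/K
dS_surr = -4657.0970/649.3380 = -7.1721 kJ/K
dS_gen = 13.1807 - 7.1721 = 6.0086 kJ/K (irreversible)

dS_gen = 6.0086 kJ/K, irreversible


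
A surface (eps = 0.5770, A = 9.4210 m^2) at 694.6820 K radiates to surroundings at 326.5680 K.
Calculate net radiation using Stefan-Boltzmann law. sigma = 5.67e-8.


T^4 = 2.3289e+11
Tsurr^4 = 1.1374e+10
Q = 0.5770 * 5.67e-8 * 9.4210 * 2.2151e+11 = 68273.9357 W

68273.9357 W


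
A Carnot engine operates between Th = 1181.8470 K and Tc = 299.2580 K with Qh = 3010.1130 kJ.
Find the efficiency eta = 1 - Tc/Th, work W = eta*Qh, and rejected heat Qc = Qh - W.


eta = 1 - 299.2580/1181.8470 = 0.7468
W = 0.7468 * 3010.1130 = 2247.9159 kJ
Qc = 3010.1130 - 2247.9159 = 762.1971 kJ

eta = 74.6788%, W = 2247.9159 kJ, Qc = 762.1971 kJ


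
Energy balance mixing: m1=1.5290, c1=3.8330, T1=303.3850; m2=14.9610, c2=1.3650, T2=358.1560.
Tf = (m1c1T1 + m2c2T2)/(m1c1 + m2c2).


num = 9092.2131
den = 26.2824
Tf = 345.9427 K

345.9427 K


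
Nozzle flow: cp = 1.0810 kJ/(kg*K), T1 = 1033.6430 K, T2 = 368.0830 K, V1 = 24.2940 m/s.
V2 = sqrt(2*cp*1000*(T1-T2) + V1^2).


dT = 665.5600 K
2*cp*1000*dT = 1438940.7200
V1^2 = 590.1984
V2 = sqrt(1439530.9184) = 1199.8045 m/s

1199.8045 m/s


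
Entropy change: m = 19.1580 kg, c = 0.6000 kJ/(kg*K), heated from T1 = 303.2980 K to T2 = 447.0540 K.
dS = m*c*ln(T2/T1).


T2/T1 = 1.4740
ln(T2/T1) = 0.3880
dS = 19.1580 * 0.6000 * 0.3880 = 4.4596 kJ/K

4.4596 kJ/K


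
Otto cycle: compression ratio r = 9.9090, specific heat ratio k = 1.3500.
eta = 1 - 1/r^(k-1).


r^(k-1) = 2.2316
eta = 1 - 1/2.2316 = 0.5519 = 55.1885%

55.1885%


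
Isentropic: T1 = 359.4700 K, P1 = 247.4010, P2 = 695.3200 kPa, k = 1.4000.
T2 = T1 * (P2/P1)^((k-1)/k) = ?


(k-1)/k = 0.2857
(P2/P1)^exp = 1.3435
T2 = 359.4700 * 1.3435 = 482.9325 K

482.9325 K


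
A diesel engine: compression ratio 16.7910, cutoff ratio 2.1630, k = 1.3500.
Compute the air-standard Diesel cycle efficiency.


r^(k-1) = 2.6840
rc^k = 2.8335
eta = 0.5649 = 56.4894%

56.4894%


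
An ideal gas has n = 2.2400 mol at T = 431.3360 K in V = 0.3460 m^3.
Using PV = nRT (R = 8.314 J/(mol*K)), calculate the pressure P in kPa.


P = nRT/V = 2.2400 * 8.314 * 431.3360 / 0.3460
= 8032.9256 / 0.3460 = 23216.5480 Pa = 23.2165 kPa

23.2165 kPa


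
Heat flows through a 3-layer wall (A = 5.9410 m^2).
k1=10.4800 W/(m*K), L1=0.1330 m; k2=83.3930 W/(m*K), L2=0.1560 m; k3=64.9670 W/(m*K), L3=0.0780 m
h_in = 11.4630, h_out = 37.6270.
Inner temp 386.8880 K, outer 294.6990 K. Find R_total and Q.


R_conv_in = 1/(11.4630*5.9410) = 0.0147
R_1 = 0.1330/(10.4800*5.9410) = 0.0021
R_2 = 0.1560/(83.3930*5.9410) = 0.0003
R_3 = 0.0780/(64.9670*5.9410) = 0.0002
R_conv_out = 1/(37.6270*5.9410) = 0.0045
R_total = 0.0218 K/W
Q = 92.1890 / 0.0218 = 4226.8243 W

R_total = 0.0218 K/W, Q = 4226.8243 W


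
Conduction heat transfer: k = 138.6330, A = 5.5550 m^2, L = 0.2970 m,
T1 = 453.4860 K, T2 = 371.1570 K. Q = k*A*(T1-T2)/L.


dT = 82.3290 K
Q = 138.6330 * 5.5550 * 82.3290 / 0.2970 = 213475.0263 W

213475.0263 W


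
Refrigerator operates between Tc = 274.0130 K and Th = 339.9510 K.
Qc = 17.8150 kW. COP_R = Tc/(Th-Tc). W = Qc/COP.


COP = 274.0130 / 65.9380 = 4.1556
W = 17.8150 / 4.1556 = 4.2870 kW

COP = 4.1556, W = 4.2870 kW


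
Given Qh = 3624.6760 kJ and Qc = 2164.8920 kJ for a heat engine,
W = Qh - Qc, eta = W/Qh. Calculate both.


W = 3624.6760 - 2164.8920 = 1459.7840 kJ
eta = 1459.7840 / 3624.6760 = 0.4027 = 40.2735%

W = 1459.7840 kJ, eta = 40.2735%


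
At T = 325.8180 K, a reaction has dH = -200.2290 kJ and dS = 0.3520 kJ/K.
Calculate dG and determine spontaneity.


T*dS = 325.8180 * 0.3520 = 114.6879 kJ
dG = -200.2290 - 114.6879 = -314.9169 kJ (spontaneous)

dG = -314.9169 kJ, spontaneous


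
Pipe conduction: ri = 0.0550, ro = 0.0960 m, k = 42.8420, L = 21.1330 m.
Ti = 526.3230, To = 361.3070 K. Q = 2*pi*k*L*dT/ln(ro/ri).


dT = 165.0160 K
ln(ro/ri) = 0.5570
Q = 2*pi*42.8420*21.1330*165.0160 / 0.5570 = 1685271.6631 W

1685271.6631 W


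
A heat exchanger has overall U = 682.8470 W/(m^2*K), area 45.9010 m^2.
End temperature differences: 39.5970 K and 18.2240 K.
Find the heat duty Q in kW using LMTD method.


LMTD = 27.5420 K
Q = 682.8470 * 45.9010 * 27.5420 = 863259.7848 W = 863.2598 kW

863.2598 kW


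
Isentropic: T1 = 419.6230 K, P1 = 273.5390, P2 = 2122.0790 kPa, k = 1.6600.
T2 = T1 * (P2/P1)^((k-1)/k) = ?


(k-1)/k = 0.3976
(P2/P1)^exp = 2.2582
T2 = 419.6230 * 2.2582 = 947.5721 K

947.5721 K


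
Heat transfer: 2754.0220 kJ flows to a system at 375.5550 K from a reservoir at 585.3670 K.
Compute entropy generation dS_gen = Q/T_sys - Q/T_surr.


dS_sys = 2754.0220/375.5550 = 7.3332 kJ/K
dS_surr = -2754.0220/585.3670 = -4.7048 kJ/K
dS_gen = 7.3332 - 4.7048 = 2.6284 kJ/K (irreversible)

dS_gen = 2.6284 kJ/K, irreversible


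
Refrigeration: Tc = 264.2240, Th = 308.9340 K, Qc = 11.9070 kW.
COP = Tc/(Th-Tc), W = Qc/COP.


COP = 264.2240 / 44.7100 = 5.9097
W = 11.9070 / 5.9097 = 2.0148 kW

COP = 5.9097, W = 2.0148 kW


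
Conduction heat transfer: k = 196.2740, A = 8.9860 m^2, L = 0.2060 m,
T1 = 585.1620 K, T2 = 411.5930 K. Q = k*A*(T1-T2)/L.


dT = 173.5690 K
Q = 196.2740 * 8.9860 * 173.5690 / 0.2060 = 1486052.4175 W

1486052.4175 W


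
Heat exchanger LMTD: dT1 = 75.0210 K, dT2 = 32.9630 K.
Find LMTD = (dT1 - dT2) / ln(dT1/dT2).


dT1/dT2 = 2.2759
ln(dT1/dT2) = 0.8224
LMTD = 42.0580 / 0.8224 = 51.1417 K

51.1417 K


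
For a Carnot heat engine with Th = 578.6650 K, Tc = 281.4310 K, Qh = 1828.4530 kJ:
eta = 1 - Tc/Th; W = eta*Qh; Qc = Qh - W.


eta = 1 - 281.4310/578.6650 = 0.5137
W = 0.5137 * 1828.4530 = 939.1935 kJ
Qc = 1828.4530 - 939.1935 = 889.2595 kJ

eta = 51.3655%, W = 939.1935 kJ, Qc = 889.2595 kJ


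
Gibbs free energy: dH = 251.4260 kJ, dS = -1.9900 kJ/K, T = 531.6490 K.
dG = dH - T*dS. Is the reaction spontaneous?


T*dS = 531.6490 * -1.9900 = -1057.9815 kJ
dG = 251.4260 + 1057.9815 = 1309.4075 kJ (non-spontaneous)

dG = 1309.4075 kJ, non-spontaneous


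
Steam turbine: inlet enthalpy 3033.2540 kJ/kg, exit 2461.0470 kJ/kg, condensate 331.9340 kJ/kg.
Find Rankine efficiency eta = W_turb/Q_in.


W = 572.2070 kJ/kg
Q_in = 2701.3200 kJ/kg
eta = 0.2118 = 21.1825%

eta = 21.1825%


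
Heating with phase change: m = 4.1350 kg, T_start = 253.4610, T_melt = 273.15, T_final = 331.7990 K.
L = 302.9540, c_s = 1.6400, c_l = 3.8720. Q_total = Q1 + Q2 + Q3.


Q1 (sensible, solid) = 4.1350 * 1.6400 * 19.6890 = 133.5190 kJ
Q2 (latent) = 4.1350 * 302.9540 = 1252.7148 kJ
Q3 (sensible, liquid) = 4.1350 * 3.8720 * 58.6490 = 939.0127 kJ
Q_total = 2325.2465 kJ

2325.2465 kJ


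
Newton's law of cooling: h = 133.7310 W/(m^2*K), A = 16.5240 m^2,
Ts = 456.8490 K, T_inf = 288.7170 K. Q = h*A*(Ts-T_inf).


dT = 168.1320 K
Q = 133.7310 * 16.5240 * 168.1320 = 371533.2252 W

371533.2252 W


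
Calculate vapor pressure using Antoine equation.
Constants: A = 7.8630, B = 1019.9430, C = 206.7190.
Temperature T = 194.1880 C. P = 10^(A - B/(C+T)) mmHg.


C+T = 400.9070
B/(C+T) = 2.5441
log10(P) = 7.8630 - 2.5441 = 5.3189
P = 10^5.3189 = 208406.4814 mmHg

208406.4814 mmHg


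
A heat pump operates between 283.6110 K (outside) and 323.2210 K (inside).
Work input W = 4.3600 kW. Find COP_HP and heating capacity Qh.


COP = 323.2210 / 39.6100 = 8.1601
Qh = 8.1601 * 4.3600 = 35.5780 kW

COP = 8.1601, Qh = 35.5780 kW


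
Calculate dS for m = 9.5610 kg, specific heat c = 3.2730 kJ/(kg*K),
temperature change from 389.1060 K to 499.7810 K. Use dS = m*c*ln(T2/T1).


T2/T1 = 1.2844
ln(T2/T1) = 0.2503
dS = 9.5610 * 3.2730 * 0.2503 = 7.8332 kJ/K

7.8332 kJ/K
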